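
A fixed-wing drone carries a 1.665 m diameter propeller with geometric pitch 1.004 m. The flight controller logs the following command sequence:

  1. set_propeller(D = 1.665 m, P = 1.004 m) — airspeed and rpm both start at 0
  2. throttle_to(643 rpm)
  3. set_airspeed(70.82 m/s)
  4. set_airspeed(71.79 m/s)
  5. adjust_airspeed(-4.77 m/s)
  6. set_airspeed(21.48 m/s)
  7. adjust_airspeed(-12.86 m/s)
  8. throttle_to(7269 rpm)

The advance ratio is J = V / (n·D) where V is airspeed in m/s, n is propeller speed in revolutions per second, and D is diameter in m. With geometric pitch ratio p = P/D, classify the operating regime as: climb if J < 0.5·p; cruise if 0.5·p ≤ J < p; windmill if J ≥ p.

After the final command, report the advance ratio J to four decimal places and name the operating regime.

J = 0.0427, regime = climb

set_propeller: D = 1.665 m, P = 1.004 m (p = P/D = 0.603003); state ← (V=0, rpm=0)
throttle_to(643): rpm ← 643
set_airspeed(70.82): V ← 70.82 m/s
set_airspeed(71.79): V ← 71.79 m/s
adjust_airspeed(-4.77): V ← 71.79 -4.77 = 67.02 m/s
set_airspeed(21.48): V ← 21.48 m/s
adjust_airspeed(-12.86): V ← 21.48 -12.86 = 8.62 m/s
throttle_to(7269): rpm ← 7269
final state: V = 8.62 m/s, rpm = 7269 → n = rpm/60 = 121.150000 rev/s
J = V / (n·D) = 8.62 / (121.150000 × 1.665) = 0.042734
regime bands: climb J<0.3015 | cruise [0.3015, 0.6030) | windmill J≥0.6030
J = 0.0427 → climb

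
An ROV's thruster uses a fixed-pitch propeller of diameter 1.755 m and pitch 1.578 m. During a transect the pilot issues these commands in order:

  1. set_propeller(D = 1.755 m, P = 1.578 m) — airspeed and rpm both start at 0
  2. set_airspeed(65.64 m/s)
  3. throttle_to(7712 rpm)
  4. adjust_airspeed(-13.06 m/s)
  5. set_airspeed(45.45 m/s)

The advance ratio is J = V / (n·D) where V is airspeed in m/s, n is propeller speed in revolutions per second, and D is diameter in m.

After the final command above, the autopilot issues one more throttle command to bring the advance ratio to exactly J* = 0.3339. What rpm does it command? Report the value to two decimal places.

set_propeller: D = 1.755 m, P = 1.578 m (p = P/D = 0.899145); state ← (V=0, rpm=0)
set_airspeed(65.64): V ← 65.64 m/s
throttle_to(7712): rpm ← 7712
adjust_airspeed(-13.06): V ← 65.64 -13.06 = 52.58 m/s
set_airspeed(45.45): V ← 45.45 m/s
final state: V = 45.45 m/s, rpm = 7712 → n = rpm/60 = 128.533333 rev/s
target J* = 0.3339; solve J* = V/(n·D) for n: n = V/(J*·D) = 45.45/(0.3339 × 1.755) = 77.560455 rev/s
rpm = 60·n = 4653.627295

rpm = 4653.63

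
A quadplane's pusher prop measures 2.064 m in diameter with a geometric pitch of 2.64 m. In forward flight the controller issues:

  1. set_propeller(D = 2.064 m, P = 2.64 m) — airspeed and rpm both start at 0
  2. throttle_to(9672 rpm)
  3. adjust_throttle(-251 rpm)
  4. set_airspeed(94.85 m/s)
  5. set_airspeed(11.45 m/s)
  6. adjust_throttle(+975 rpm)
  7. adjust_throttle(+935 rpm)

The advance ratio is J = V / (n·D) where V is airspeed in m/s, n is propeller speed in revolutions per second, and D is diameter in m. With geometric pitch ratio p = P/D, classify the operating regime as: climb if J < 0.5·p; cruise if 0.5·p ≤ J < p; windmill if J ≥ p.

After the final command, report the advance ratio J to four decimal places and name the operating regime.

J = 0.0294, regime = climb

set_propeller: D = 2.064 m, P = 2.64 m (p = P/D = 1.279070); state ← (V=0, rpm=0)
throttle_to(9672): rpm ← 9672
adjust_throttle(-251): rpm ← 9672 -251 = 9421
set_airspeed(94.85): V ← 94.85 m/s
set_airspeed(11.45): V ← 11.45 m/s
adjust_throttle(+975): rpm ← 9421 +975 = 10396
adjust_throttle(+935): rpm ← 10396 +935 = 11331
final state: V = 11.45 m/s, rpm = 11331 → n = rpm/60 = 188.850000 rev/s
J = V / (n·D) = 11.45 / (188.850000 × 2.064) = 0.029375
regime bands: climb J<0.6395 | cruise [0.6395, 1.2791) | windmill J≥1.2791
J = 0.0294 → climb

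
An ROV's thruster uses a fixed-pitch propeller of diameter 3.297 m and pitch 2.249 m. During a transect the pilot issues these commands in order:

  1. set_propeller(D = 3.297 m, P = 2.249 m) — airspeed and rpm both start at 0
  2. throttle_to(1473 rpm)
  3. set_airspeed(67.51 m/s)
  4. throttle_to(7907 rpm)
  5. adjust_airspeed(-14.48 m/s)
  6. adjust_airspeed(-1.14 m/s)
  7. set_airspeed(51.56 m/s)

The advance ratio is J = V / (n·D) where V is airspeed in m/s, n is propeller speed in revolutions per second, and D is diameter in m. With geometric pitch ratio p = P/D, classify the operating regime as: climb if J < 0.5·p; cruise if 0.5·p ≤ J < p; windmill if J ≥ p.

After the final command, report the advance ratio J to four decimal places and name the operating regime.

J = 0.1187, regime = climb

set_propeller: D = 3.297 m, P = 2.249 m (p = P/D = 0.682135); state ← (V=0, rpm=0)
throttle_to(1473): rpm ← 1473
set_airspeed(67.51): V ← 67.51 m/s
throttle_to(7907): rpm ← 7907
adjust_airspeed(-14.48): V ← 67.51 -14.48 = 53.03 m/s
adjust_airspeed(-1.14): V ← 53.03 -1.14 = 51.89 m/s
set_airspeed(51.56): V ← 51.56 m/s
final state: V = 51.56 m/s, rpm = 7907 → n = rpm/60 = 131.783333 rev/s
J = V / (n·D) = 51.56 / (131.783333 × 3.297) = 0.118668
regime bands: climb J<0.3411 | cruise [0.3411, 0.6821) | windmill J≥0.6821
J = 0.1187 → climb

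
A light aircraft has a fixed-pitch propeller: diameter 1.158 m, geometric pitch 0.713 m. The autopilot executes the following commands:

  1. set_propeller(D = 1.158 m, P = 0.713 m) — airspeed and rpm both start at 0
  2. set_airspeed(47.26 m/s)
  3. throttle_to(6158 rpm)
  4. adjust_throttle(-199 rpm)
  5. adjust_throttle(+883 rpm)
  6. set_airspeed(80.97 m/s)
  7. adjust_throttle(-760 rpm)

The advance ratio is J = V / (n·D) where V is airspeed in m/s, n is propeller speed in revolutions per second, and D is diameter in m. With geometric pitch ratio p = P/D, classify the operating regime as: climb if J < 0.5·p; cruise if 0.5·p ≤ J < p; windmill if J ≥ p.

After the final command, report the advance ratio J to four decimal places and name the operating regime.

set_propeller: D = 1.158 m, P = 0.713 m (p = P/D = 0.615717); state ← (V=0, rpm=0)
set_airspeed(47.26): V ← 47.26 m/s
throttle_to(6158): rpm ← 6158
adjust_throttle(-199): rpm ← 6158 -199 = 5959
adjust_throttle(+883): rpm ← 5959 +883 = 6842
set_airspeed(80.97): V ← 80.97 m/s
adjust_throttle(-760): rpm ← 6842 -760 = 6082
final state: V = 80.97 m/s, rpm = 6082 → n = rpm/60 = 101.366667 rev/s
J = V / (n·D) = 80.97 / (101.366667 × 1.158) = 0.689796
regime bands: climb J<0.3079 | cruise [0.3079, 0.6157) | windmill J≥0.6157
J = 0.6898 → windmill

J = 0.6898, regime = windmill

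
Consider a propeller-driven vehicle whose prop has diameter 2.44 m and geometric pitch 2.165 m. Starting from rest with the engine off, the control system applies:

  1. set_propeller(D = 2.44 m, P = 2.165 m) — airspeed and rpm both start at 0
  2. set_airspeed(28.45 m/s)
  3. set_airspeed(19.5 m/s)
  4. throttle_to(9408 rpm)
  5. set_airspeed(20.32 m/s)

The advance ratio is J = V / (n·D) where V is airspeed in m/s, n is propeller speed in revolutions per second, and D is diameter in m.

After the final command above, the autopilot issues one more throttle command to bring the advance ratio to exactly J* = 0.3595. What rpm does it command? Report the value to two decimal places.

rpm = 1389.91

set_propeller: D = 2.44 m, P = 2.165 m (p = P/D = 0.887295); state ← (V=0, rpm=0)
set_airspeed(28.45): V ← 28.45 m/s
set_airspeed(19.5): V ← 19.5 m/s
throttle_to(9408): rpm ← 9408
set_airspeed(20.32): V ← 20.32 m/s
final state: V = 20.32 m/s, rpm = 9408 → n = rpm/60 = 156.800000 rev/s
target J* = 0.3595; solve J* = V/(n·D) for n: n = V/(J*·D) = 20.32/(0.3595 × 2.44) = 23.165143 rev/s
rpm = 60·n = 1389.908571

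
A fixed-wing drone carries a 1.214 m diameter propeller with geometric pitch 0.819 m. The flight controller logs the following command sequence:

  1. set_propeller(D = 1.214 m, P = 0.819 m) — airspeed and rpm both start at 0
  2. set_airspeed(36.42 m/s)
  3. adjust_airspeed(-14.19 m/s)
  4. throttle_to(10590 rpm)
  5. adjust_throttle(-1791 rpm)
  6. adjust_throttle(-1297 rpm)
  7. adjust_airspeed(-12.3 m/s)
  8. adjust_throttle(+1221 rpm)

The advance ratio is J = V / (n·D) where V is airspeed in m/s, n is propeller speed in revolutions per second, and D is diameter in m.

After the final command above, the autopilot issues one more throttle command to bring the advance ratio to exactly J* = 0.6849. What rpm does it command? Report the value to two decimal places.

rpm = 716.56

set_propeller: D = 1.214 m, P = 0.819 m (p = P/D = 0.674629); state ← (V=0, rpm=0)
set_airspeed(36.42): V ← 36.42 m/s
adjust_airspeed(-14.19): V ← 36.42 -14.19 = 22.23 m/s
throttle_to(10590): rpm ← 10590
adjust_throttle(-1791): rpm ← 10590 -1791 = 8799
adjust_throttle(-1297): rpm ← 8799 -1297 = 7502
adjust_airspeed(-12.3): V ← 22.23 -12.3 = 9.93 m/s
adjust_throttle(+1221): rpm ← 7502 +1221 = 8723
final state: V = 9.93 m/s, rpm = 8723 → n = rpm/60 = 145.383333 rev/s
target J* = 0.6849; solve J* = V/(n·D) for n: n = V/(J*·D) = 9.93/(0.6849 × 1.214) = 11.942724 rev/s
rpm = 60·n = 716.563440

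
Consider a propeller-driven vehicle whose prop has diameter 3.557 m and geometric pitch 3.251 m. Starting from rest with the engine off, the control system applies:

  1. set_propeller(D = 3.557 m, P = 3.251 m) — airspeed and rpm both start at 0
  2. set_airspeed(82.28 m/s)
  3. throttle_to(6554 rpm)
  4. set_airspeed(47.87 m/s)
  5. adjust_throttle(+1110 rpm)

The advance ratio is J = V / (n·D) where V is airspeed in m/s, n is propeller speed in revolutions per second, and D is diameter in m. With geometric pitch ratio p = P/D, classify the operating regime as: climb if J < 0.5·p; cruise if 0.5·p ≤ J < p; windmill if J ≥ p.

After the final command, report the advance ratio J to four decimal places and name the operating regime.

set_propeller: D = 3.557 m, P = 3.251 m (p = P/D = 0.913972); state ← (V=0, rpm=0)
set_airspeed(82.28): V ← 82.28 m/s
throttle_to(6554): rpm ← 6554
set_airspeed(47.87): V ← 47.87 m/s
adjust_throttle(+1110): rpm ← 6554 +1110 = 7664
final state: V = 47.87 m/s, rpm = 7664 → n = rpm/60 = 127.733333 rev/s
J = V / (n·D) = 47.87 / (127.733333 × 3.557) = 0.105360
regime bands: climb J<0.4570 | cruise [0.4570, 0.9140) | windmill J≥0.9140
J = 0.1054 → climb

J = 0.1054, regime = climb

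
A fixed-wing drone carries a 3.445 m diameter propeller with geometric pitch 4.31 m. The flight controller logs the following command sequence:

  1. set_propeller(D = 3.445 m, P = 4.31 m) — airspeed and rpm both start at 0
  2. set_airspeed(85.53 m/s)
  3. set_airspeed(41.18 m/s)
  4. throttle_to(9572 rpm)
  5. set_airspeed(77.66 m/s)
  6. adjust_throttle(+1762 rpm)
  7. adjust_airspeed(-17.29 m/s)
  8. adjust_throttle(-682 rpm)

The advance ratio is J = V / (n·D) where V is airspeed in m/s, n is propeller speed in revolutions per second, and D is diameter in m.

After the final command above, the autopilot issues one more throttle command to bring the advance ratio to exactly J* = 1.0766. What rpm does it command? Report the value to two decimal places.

set_propeller: D = 3.445 m, P = 4.31 m (p = P/D = 1.251089); state ← (V=0, rpm=0)
set_airspeed(85.53): V ← 85.53 m/s
set_airspeed(41.18): V ← 41.18 m/s
throttle_to(9572): rpm ← 9572
set_airspeed(77.66): V ← 77.66 m/s
adjust_throttle(+1762): rpm ← 9572 +1762 = 11334
adjust_airspeed(-17.29): V ← 77.66 -17.29 = 60.37 m/s
adjust_throttle(-682): rpm ← 11334 -682 = 10652
final state: V = 60.37 m/s, rpm = 10652 → n = rpm/60 = 177.533333 rev/s
target J* = 1.0766; solve J* = V/(n·D) for n: n = V/(J*·D) = 60.37/(1.0766 × 3.445) = 16.277120 rev/s
rpm = 60·n = 976.627220

rpm = 976.63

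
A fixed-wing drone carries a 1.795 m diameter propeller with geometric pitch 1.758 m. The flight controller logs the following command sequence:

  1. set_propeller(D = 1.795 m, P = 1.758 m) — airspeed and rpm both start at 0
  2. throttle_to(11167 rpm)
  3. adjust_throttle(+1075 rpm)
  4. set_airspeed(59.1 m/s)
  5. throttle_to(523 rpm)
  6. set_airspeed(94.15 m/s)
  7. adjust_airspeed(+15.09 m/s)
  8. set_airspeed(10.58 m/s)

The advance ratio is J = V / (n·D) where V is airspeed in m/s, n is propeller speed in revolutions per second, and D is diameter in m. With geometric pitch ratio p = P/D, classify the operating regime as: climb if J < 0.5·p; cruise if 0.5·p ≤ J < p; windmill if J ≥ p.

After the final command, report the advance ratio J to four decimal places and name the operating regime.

J = 0.6762, regime = cruise

set_propeller: D = 1.795 m, P = 1.758 m (p = P/D = 0.979387); state ← (V=0, rpm=0)
throttle_to(11167): rpm ← 11167
adjust_throttle(+1075): rpm ← 11167 +1075 = 12242
set_airspeed(59.1): V ← 59.1 m/s
throttle_to(523): rpm ← 523
set_airspeed(94.15): V ← 94.15 m/s
adjust_airspeed(+15.09): V ← 94.15 +15.09 = 109.24 m/s
set_airspeed(10.58): V ← 10.58 m/s
final state: V = 10.58 m/s, rpm = 523 → n = rpm/60 = 8.716667 rev/s
J = V / (n·D) = 10.58 / (8.716667 × 1.795) = 0.676193
regime bands: climb J<0.4897 | cruise [0.4897, 0.9794) | windmill J≥0.9794
J = 0.6762 → cruise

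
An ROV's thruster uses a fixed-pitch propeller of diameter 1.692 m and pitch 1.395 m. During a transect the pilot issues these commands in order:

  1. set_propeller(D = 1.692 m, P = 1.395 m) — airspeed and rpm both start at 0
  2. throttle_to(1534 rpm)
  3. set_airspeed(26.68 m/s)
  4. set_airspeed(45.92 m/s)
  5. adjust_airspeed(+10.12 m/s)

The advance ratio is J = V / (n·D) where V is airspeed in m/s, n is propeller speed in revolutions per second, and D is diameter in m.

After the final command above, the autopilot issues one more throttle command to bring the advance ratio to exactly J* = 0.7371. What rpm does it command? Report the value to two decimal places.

rpm = 2696.02

set_propeller: D = 1.692 m, P = 1.395 m (p = P/D = 0.824468); state ← (V=0, rpm=0)
throttle_to(1534): rpm ← 1534
set_airspeed(26.68): V ← 26.68 m/s
set_airspeed(45.92): V ← 45.92 m/s
adjust_airspeed(+10.12): V ← 45.92 +10.12 = 56.04 m/s
final state: V = 56.04 m/s, rpm = 1534 → n = rpm/60 = 25.566667 rev/s
target J* = 0.7371; solve J* = V/(n·D) for n: n = V/(J*·D) = 56.04/(0.7371 × 1.692) = 44.933615 rev/s
rpm = 60·n = 2696.016880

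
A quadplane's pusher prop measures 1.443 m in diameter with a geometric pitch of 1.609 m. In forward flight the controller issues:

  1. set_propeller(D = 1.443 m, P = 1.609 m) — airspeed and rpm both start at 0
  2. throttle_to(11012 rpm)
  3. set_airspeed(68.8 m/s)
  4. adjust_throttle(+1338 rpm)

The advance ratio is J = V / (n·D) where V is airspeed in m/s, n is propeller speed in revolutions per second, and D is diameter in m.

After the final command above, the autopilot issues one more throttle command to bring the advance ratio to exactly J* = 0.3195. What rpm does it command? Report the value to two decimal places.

rpm = 8953.70

set_propeller: D = 1.443 m, P = 1.609 m (p = P/D = 1.115038); state ← (V=0, rpm=0)
throttle_to(11012): rpm ← 11012
set_airspeed(68.8): V ← 68.8 m/s
adjust_throttle(+1338): rpm ← 11012 +1338 = 12350
final state: V = 68.8 m/s, rpm = 12350 → n = rpm/60 = 205.833333 rev/s
target J* = 0.3195; solve J* = V/(n·D) for n: n = V/(J*·D) = 68.8/(0.3195 × 1.443) = 149.228318 rev/s
rpm = 60·n = 8953.699095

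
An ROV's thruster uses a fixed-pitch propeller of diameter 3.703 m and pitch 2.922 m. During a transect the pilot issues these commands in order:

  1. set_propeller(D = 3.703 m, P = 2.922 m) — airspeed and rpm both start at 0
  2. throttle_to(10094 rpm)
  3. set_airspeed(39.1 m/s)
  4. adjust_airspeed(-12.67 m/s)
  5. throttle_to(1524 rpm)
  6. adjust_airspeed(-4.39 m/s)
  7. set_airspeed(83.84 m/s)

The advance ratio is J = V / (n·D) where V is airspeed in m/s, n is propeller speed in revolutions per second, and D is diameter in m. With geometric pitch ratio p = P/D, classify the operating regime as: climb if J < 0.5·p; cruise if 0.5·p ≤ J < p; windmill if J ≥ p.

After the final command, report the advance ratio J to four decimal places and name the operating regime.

set_propeller: D = 3.703 m, P = 2.922 m (p = P/D = 0.789090); state ← (V=0, rpm=0)
throttle_to(10094): rpm ← 10094
set_airspeed(39.1): V ← 39.1 m/s
adjust_airspeed(-12.67): V ← 39.1 -12.67 = 26.43 m/s
throttle_to(1524): rpm ← 1524
adjust_airspeed(-4.39): V ← 26.43 -4.39 = 22.04 m/s
set_airspeed(83.84): V ← 83.84 m/s
final state: V = 83.84 m/s, rpm = 1524 → n = rpm/60 = 25.400000 rev/s
J = V / (n·D) = 83.84 / (25.400000 × 3.703) = 0.891382
regime bands: climb J<0.3945 | cruise [0.3945, 0.7891) | windmill J≥0.7891
J = 0.8914 → windmill

J = 0.8914, regime = windmill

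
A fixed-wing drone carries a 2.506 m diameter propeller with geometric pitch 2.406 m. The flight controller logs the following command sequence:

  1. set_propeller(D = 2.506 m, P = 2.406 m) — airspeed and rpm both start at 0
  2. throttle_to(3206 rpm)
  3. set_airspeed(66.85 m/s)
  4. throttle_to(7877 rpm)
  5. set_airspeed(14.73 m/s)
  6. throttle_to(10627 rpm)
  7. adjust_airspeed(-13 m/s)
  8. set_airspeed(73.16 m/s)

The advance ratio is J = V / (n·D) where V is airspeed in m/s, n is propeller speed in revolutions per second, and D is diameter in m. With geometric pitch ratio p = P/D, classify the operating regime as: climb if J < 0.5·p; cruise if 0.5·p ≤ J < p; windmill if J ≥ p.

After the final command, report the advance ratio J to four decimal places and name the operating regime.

set_propeller: D = 2.506 m, P = 2.406 m (p = P/D = 0.960096); state ← (V=0, rpm=0)
throttle_to(3206): rpm ← 3206
set_airspeed(66.85): V ← 66.85 m/s
throttle_to(7877): rpm ← 7877
set_airspeed(14.73): V ← 14.73 m/s
throttle_to(10627): rpm ← 10627
adjust_airspeed(-13): V ← 14.73 -13 = 1.73 m/s
set_airspeed(73.16): V ← 73.16 m/s
final state: V = 73.16 m/s, rpm = 10627 → n = rpm/60 = 177.116667 rev/s
J = V / (n·D) = 73.16 / (177.116667 × 2.506) = 0.164829
regime bands: climb J<0.4800 | cruise [0.4800, 0.9601) | windmill J≥0.9601
J = 0.1648 → climb

J = 0.1648, regime = climb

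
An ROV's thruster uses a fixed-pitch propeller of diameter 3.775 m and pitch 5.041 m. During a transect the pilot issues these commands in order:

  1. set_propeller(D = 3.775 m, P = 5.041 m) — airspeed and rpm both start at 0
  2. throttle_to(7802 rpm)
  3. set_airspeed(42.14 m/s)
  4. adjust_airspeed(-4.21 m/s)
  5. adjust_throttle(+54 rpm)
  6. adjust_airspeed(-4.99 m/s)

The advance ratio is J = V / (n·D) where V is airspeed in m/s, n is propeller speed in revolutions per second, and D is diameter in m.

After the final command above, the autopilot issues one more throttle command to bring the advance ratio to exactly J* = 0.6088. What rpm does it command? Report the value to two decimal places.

rpm = 859.97

set_propeller: D = 3.775 m, P = 5.041 m (p = P/D = 1.335364); state ← (V=0, rpm=0)
throttle_to(7802): rpm ← 7802
set_airspeed(42.14): V ← 42.14 m/s
adjust_airspeed(-4.21): V ← 42.14 -4.21 = 37.93 m/s
adjust_throttle(+54): rpm ← 7802 +54 = 7856
adjust_airspeed(-4.99): V ← 37.93 -4.99 = 32.94 m/s
final state: V = 32.94 m/s, rpm = 7856 → n = rpm/60 = 130.933333 rev/s
target J* = 0.6088; solve J* = V/(n·D) for n: n = V/(J*·D) = 32.94/(0.6088 × 3.775) = 14.332831 rev/s
rpm = 60·n = 859.969890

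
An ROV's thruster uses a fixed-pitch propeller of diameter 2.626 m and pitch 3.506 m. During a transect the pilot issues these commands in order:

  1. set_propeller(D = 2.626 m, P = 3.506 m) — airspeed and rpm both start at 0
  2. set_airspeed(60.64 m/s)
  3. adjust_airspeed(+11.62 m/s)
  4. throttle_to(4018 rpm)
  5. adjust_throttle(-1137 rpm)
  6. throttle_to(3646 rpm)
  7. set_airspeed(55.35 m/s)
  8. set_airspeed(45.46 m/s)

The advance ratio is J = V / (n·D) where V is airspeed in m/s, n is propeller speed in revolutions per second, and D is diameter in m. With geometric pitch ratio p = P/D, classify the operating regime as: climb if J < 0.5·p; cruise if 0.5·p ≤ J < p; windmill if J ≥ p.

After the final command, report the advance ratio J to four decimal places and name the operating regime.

J = 0.2849, regime = climb

set_propeller: D = 2.626 m, P = 3.506 m (p = P/D = 1.335110); state ← (V=0, rpm=0)
set_airspeed(60.64): V ← 60.64 m/s
adjust_airspeed(+11.62): V ← 60.64 +11.62 = 72.26 m/s
throttle_to(4018): rpm ← 4018
adjust_throttle(-1137): rpm ← 4018 -1137 = 2881
throttle_to(3646): rpm ← 3646
set_airspeed(55.35): V ← 55.35 m/s
set_airspeed(45.46): V ← 45.46 m/s
final state: V = 45.46 m/s, rpm = 3646 → n = rpm/60 = 60.766667 rev/s
J = V / (n·D) = 45.46 / (60.766667 × 2.626) = 0.284885
regime bands: climb J<0.6676 | cruise [0.6676, 1.3351) | windmill J≥1.3351
J = 0.2849 → climb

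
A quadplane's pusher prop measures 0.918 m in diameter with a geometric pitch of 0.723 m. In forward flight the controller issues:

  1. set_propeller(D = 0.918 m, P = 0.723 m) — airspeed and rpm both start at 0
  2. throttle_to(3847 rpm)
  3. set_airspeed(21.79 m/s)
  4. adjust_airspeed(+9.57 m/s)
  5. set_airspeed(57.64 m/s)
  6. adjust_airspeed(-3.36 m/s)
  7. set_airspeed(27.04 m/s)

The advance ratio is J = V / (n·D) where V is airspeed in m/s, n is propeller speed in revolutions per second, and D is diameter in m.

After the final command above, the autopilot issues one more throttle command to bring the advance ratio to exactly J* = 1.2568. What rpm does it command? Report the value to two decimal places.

rpm = 1406.21

set_propeller: D = 0.918 m, P = 0.723 m (p = P/D = 0.787582); state ← (V=0, rpm=0)
throttle_to(3847): rpm ← 3847
set_airspeed(21.79): V ← 21.79 m/s
adjust_airspeed(+9.57): V ← 21.79 +9.57 = 31.36 m/s
set_airspeed(57.64): V ← 57.64 m/s
adjust_airspeed(-3.36): V ← 57.64 -3.36 = 54.28 m/s
set_airspeed(27.04): V ← 27.04 m/s
final state: V = 27.04 m/s, rpm = 3847 → n = rpm/60 = 64.116667 rev/s
target J* = 1.2568; solve J* = V/(n·D) for n: n = V/(J*·D) = 27.04/(1.2568 × 0.918) = 23.436774 rev/s
rpm = 60·n = 1406.206446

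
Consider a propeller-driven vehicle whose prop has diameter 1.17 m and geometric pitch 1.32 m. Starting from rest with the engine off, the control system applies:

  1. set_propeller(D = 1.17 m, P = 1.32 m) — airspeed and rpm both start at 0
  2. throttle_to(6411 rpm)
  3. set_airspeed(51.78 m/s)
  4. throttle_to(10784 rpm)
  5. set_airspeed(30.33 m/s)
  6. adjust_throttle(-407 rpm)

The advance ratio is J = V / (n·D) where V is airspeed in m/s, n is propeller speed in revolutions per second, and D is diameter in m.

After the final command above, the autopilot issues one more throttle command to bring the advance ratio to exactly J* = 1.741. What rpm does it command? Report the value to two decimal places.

set_propeller: D = 1.17 m, P = 1.32 m (p = P/D = 1.128205); state ← (V=0, rpm=0)
throttle_to(6411): rpm ← 6411
set_airspeed(51.78): V ← 51.78 m/s
throttle_to(10784): rpm ← 10784
set_airspeed(30.33): V ← 30.33 m/s
adjust_throttle(-407): rpm ← 10784 -407 = 10377
final state: V = 30.33 m/s, rpm = 10377 → n = rpm/60 = 172.950000 rev/s
target J* = 1.741; solve J* = V/(n·D) for n: n = V/(J*·D) = 30.33/(1.741 × 1.17) = 14.889763 rev/s
rpm = 60·n = 893.385764

rpm = 893.39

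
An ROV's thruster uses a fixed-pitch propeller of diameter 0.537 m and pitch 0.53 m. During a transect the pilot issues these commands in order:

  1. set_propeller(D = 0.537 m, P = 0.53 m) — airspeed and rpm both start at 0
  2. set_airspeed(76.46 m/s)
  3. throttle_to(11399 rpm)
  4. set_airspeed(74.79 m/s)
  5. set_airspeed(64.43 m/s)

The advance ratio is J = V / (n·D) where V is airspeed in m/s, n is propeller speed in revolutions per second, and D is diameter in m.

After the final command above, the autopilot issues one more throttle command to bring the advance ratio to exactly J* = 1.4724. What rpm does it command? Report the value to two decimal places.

set_propeller: D = 0.537 m, P = 0.53 m (p = P/D = 0.986965); state ← (V=0, rpm=0)
set_airspeed(76.46): V ← 76.46 m/s
throttle_to(11399): rpm ← 11399
set_airspeed(74.79): V ← 74.79 m/s
set_airspeed(64.43): V ← 64.43 m/s
final state: V = 64.43 m/s, rpm = 11399 → n = rpm/60 = 189.983333 rev/s
target J* = 1.4724; solve J* = V/(n·D) for n: n = V/(J*·D) = 64.43/(1.4724 × 0.537) = 81.486945 rev/s
rpm = 60·n = 4889.216708

rpm = 4889.22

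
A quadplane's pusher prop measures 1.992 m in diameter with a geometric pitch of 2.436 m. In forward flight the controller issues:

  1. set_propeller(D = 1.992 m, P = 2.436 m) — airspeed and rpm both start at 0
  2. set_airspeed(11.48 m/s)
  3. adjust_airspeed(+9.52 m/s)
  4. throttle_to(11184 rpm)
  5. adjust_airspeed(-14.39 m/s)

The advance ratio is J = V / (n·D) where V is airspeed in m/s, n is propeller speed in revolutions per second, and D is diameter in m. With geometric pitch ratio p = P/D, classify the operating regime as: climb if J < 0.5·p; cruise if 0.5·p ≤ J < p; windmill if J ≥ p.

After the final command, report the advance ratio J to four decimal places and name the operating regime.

J = 0.0178, regime = climb

set_propeller: D = 1.992 m, P = 2.436 m (p = P/D = 1.222892); state ← (V=0, rpm=0)
set_airspeed(11.48): V ← 11.48 m/s
adjust_airspeed(+9.52): V ← 11.48 +9.52 = 21 m/s
throttle_to(11184): rpm ← 11184
adjust_airspeed(-14.39): V ← 21 -14.39 = 6.61 m/s
final state: V = 6.61 m/s, rpm = 11184 → n = rpm/60 = 186.400000 rev/s
J = V / (n·D) = 6.61 / (186.400000 × 1.992) = 0.017802
regime bands: climb J<0.6114 | cruise [0.6114, 1.2229) | windmill J≥1.2229
J = 0.0178 → climb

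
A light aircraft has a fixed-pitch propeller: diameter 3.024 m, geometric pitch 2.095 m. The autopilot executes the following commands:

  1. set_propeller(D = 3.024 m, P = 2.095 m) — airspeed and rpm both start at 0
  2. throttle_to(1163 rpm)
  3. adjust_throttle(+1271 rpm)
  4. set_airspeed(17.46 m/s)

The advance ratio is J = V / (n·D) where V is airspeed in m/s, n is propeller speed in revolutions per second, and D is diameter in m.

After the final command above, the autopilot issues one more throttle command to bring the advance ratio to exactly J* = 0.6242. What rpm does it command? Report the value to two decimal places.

set_propeller: D = 3.024 m, P = 2.095 m (p = P/D = 0.692791); state ← (V=0, rpm=0)
throttle_to(1163): rpm ← 1163
adjust_throttle(+1271): rpm ← 1163 +1271 = 2434
set_airspeed(17.46): V ← 17.46 m/s
final state: V = 17.46 m/s, rpm = 2434 → n = rpm/60 = 40.566667 rev/s
target J* = 0.6242; solve J* = V/(n·D) for n: n = V/(J*·D) = 17.46/(0.6242 × 3.024) = 9.249935 rev/s
rpm = 60·n = 554.996109

rpm = 555.00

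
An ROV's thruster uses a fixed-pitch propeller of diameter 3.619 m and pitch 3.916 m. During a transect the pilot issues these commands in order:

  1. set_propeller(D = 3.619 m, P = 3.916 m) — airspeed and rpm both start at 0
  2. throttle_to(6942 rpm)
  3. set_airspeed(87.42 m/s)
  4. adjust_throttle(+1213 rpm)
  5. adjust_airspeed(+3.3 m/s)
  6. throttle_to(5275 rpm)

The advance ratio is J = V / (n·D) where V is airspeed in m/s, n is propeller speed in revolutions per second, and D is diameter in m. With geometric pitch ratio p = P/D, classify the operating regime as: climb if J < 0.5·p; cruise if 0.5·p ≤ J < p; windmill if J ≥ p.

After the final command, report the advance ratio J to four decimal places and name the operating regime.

set_propeller: D = 3.619 m, P = 3.916 m (p = P/D = 1.082067); state ← (V=0, rpm=0)
throttle_to(6942): rpm ← 6942
set_airspeed(87.42): V ← 87.42 m/s
adjust_throttle(+1213): rpm ← 6942 +1213 = 8155
adjust_airspeed(+3.3): V ← 87.42 +3.3 = 90.72 m/s
throttle_to(5275): rpm ← 5275
final state: V = 90.72 m/s, rpm = 5275 → n = rpm/60 = 87.916667 rev/s
J = V / (n·D) = 90.72 / (87.916667 × 3.619) = 0.285130
regime bands: climb J<0.5410 | cruise [0.5410, 1.0821) | windmill J≥1.0821
J = 0.2851 → climb

J = 0.2851, regime = climb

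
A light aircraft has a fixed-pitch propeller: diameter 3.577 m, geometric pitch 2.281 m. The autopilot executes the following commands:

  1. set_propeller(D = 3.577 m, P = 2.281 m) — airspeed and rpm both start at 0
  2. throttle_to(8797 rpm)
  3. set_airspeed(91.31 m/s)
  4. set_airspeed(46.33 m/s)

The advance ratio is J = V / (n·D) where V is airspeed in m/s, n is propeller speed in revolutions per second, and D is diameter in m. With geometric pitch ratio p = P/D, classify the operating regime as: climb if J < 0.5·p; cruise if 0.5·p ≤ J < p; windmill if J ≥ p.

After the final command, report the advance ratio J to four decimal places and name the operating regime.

set_propeller: D = 3.577 m, P = 2.281 m (p = P/D = 0.637685); state ← (V=0, rpm=0)
throttle_to(8797): rpm ← 8797
set_airspeed(91.31): V ← 91.31 m/s
set_airspeed(46.33): V ← 46.33 m/s
final state: V = 46.33 m/s, rpm = 8797 → n = rpm/60 = 146.616667 rev/s
J = V / (n·D) = 46.33 / (146.616667 × 3.577) = 0.088341
regime bands: climb J<0.3188 | cruise [0.3188, 0.6377) | windmill J≥0.6377
J = 0.0883 → climb

J = 0.0883, regime = climb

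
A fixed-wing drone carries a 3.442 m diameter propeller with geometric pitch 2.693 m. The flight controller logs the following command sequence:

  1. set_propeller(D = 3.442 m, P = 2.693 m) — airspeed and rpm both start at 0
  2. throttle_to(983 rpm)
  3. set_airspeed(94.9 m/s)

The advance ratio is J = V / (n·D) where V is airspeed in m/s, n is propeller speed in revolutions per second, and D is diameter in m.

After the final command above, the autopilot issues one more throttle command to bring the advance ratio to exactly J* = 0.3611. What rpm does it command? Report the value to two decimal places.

rpm = 4581.20

set_propeller: D = 3.442 m, P = 2.693 m (p = P/D = 0.782394); state ← (V=0, rpm=0)
throttle_to(983): rpm ← 983
set_airspeed(94.9): V ← 94.9 m/s
final state: V = 94.9 m/s, rpm = 983 → n = rpm/60 = 16.383333 rev/s
target J* = 0.3611; solve J* = V/(n·D) for n: n = V/(J*·D) = 94.9/(0.3611 × 3.442) = 76.353308 rev/s
rpm = 60·n = 4581.198485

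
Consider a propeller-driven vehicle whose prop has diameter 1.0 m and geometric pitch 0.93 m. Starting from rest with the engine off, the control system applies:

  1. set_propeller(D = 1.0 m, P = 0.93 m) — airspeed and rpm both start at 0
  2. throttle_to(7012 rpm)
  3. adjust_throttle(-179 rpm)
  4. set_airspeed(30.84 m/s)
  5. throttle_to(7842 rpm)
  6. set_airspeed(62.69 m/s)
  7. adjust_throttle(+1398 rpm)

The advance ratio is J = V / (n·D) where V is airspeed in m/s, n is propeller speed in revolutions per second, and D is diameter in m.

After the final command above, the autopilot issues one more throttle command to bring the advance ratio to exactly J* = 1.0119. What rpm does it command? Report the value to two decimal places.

rpm = 3717.17

set_propeller: D = 1.0 m, P = 0.93 m (p = P/D = 0.930000); state ← (V=0, rpm=0)
throttle_to(7012): rpm ← 7012
adjust_throttle(-179): rpm ← 7012 -179 = 6833
set_airspeed(30.84): V ← 30.84 m/s
throttle_to(7842): rpm ← 7842
set_airspeed(62.69): V ← 62.69 m/s
adjust_throttle(+1398): rpm ← 7842 +1398 = 9240
final state: V = 62.69 m/s, rpm = 9240 → n = rpm/60 = 154.000000 rev/s
target J* = 1.0119; solve J* = V/(n·D) for n: n = V/(J*·D) = 62.69/(1.0119 × 1.0) = 61.952762 rev/s
rpm = 60·n = 3717.165728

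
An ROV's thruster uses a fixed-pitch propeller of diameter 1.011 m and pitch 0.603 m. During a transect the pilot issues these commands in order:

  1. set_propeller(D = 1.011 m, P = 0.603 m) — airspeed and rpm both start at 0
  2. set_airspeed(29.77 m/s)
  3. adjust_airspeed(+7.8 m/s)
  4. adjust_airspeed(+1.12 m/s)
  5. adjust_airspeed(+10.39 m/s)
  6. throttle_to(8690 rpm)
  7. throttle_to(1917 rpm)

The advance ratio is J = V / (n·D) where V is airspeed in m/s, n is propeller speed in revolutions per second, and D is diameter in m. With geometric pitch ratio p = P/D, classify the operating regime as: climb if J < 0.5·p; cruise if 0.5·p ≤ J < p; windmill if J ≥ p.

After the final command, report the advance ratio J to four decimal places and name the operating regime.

J = 1.5194, regime = windmill

set_propeller: D = 1.011 m, P = 0.603 m (p = P/D = 0.596439); state ← (V=0, rpm=0)
set_airspeed(29.77): V ← 29.77 m/s
adjust_airspeed(+7.8): V ← 29.77 +7.8 = 37.57 m/s
adjust_airspeed(+1.12): V ← 37.57 +1.12 = 38.69 m/s
adjust_airspeed(+10.39): V ← 38.69 +10.39 = 49.08 m/s
throttle_to(8690): rpm ← 8690
throttle_to(1917): rpm ← 1917
final state: V = 49.08 m/s, rpm = 1917 → n = rpm/60 = 31.950000 rev/s
J = V / (n·D) = 49.08 / (31.950000 × 1.011) = 1.519436
regime bands: climb J<0.2982 | cruise [0.2982, 0.5964) | windmill J≥0.5964
J = 1.5194 → windmill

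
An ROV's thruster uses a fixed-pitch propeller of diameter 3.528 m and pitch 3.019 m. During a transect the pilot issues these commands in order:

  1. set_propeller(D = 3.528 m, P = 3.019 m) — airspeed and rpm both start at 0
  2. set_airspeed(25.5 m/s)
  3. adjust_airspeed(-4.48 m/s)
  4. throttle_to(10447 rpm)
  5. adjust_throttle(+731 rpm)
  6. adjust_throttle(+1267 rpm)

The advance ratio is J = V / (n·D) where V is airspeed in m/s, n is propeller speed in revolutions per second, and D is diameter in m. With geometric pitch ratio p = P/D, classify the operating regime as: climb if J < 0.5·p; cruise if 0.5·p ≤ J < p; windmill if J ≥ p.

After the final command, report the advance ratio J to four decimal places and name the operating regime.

set_propeller: D = 3.528 m, P = 3.019 m (p = P/D = 0.855726); state ← (V=0, rpm=0)
set_airspeed(25.5): V ← 25.5 m/s
adjust_airspeed(-4.48): V ← 25.5 -4.48 = 21.02 m/s
throttle_to(10447): rpm ← 10447
adjust_throttle(+731): rpm ← 10447 +731 = 11178
adjust_throttle(+1267): rpm ← 11178 +1267 = 12445
final state: V = 21.02 m/s, rpm = 12445 → n = rpm/60 = 207.416667 rev/s
J = V / (n·D) = 21.02 / (207.416667 × 3.528) = 0.028725
regime bands: climb J<0.4279 | cruise [0.4279, 0.8557) | windmill J≥0.8557
J = 0.0287 → climb

J = 0.0287, regime = climb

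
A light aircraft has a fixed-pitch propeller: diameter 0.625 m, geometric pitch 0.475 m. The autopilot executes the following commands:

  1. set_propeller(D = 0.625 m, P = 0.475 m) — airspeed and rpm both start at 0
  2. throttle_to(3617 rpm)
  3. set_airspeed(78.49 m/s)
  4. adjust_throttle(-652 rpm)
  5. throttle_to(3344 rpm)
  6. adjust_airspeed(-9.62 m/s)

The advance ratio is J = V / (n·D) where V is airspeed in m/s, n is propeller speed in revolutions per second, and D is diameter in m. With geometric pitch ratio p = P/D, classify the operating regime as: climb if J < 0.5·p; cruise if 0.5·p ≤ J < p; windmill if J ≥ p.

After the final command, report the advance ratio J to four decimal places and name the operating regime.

J = 1.9771, regime = windmill

set_propeller: D = 0.625 m, P = 0.475 m (p = P/D = 0.760000); state ← (V=0, rpm=0)
throttle_to(3617): rpm ← 3617
set_airspeed(78.49): V ← 78.49 m/s
adjust_throttle(-652): rpm ← 3617 -652 = 2965
throttle_to(3344): rpm ← 3344
adjust_airspeed(-9.62): V ← 78.49 -9.62 = 68.87 m/s
final state: V = 68.87 m/s, rpm = 3344 → n = rpm/60 = 55.733333 rev/s
J = V / (n·D) = 68.87 / (55.733333 × 0.625) = 1.977129
regime bands: climb J<0.3800 | cruise [0.3800, 0.7600) | windmill J≥0.7600
J = 1.9771 → windmill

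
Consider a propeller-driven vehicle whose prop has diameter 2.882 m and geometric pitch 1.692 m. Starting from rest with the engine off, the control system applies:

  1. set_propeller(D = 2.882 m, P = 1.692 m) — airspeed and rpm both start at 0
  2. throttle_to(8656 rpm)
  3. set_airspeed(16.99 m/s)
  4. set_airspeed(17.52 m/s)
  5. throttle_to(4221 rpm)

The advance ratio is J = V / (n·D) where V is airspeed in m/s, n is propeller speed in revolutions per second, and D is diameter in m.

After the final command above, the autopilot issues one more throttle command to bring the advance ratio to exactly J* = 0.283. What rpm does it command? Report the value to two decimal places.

set_propeller: D = 2.882 m, P = 1.692 m (p = P/D = 0.587092); state ← (V=0, rpm=0)
throttle_to(8656): rpm ← 8656
set_airspeed(16.99): V ← 16.99 m/s
set_airspeed(17.52): V ← 17.52 m/s
throttle_to(4221): rpm ← 4221
final state: V = 17.52 m/s, rpm = 4221 → n = rpm/60 = 70.350000 rev/s
target J* = 0.283; solve J* = V/(n·D) for n: n = V/(J*·D) = 17.52/(0.283 × 2.882) = 21.480960 rev/s
rpm = 60·n = 1288.857610

rpm = 1288.86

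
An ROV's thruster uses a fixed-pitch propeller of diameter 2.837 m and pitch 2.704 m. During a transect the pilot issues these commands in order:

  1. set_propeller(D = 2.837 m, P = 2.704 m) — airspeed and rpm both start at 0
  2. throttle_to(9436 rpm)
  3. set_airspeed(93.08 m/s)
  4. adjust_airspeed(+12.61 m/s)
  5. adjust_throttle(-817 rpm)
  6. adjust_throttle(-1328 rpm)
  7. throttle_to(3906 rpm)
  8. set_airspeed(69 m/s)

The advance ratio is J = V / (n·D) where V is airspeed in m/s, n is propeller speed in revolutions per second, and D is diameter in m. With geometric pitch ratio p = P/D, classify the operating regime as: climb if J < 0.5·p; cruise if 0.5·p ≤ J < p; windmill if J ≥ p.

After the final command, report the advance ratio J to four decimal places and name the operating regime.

J = 0.3736, regime = climb

set_propeller: D = 2.837 m, P = 2.704 m (p = P/D = 0.953119); state ← (V=0, rpm=0)
throttle_to(9436): rpm ← 9436
set_airspeed(93.08): V ← 93.08 m/s
adjust_airspeed(+12.61): V ← 93.08 +12.61 = 105.69 m/s
adjust_throttle(-817): rpm ← 9436 -817 = 8619
adjust_throttle(-1328): rpm ← 8619 -1328 = 7291
throttle_to(3906): rpm ← 3906
set_airspeed(69): V ← 69 m/s
final state: V = 69 m/s, rpm = 3906 → n = rpm/60 = 65.100000 rev/s
J = V / (n·D) = 69 / (65.100000 × 2.837) = 0.373602
regime bands: climb J<0.4766 | cruise [0.4766, 0.9531) | windmill J≥0.9531
J = 0.3736 → climb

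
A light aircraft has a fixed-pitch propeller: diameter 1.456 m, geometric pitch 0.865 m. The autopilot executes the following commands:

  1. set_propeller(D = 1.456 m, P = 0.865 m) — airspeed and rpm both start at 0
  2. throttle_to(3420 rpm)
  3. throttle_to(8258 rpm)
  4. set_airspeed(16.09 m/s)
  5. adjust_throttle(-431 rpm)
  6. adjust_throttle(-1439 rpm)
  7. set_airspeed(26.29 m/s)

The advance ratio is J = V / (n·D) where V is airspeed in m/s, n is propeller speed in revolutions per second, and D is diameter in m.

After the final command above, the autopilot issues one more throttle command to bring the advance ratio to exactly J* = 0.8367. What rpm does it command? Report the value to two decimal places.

rpm = 1294.82

set_propeller: D = 1.456 m, P = 0.865 m (p = P/D = 0.594093); state ← (V=0, rpm=0)
throttle_to(3420): rpm ← 3420
throttle_to(8258): rpm ← 8258
set_airspeed(16.09): V ← 16.09 m/s
adjust_throttle(-431): rpm ← 8258 -431 = 7827
adjust_throttle(-1439): rpm ← 7827 -1439 = 6388
set_airspeed(26.29): V ← 26.29 m/s
final state: V = 26.29 m/s, rpm = 6388 → n = rpm/60 = 106.466667 rev/s
target J* = 0.8367; solve J* = V/(n·D) for n: n = V/(J*·D) = 26.29/(0.8367 × 1.456) = 21.580398 rev/s
rpm = 60·n = 1294.823857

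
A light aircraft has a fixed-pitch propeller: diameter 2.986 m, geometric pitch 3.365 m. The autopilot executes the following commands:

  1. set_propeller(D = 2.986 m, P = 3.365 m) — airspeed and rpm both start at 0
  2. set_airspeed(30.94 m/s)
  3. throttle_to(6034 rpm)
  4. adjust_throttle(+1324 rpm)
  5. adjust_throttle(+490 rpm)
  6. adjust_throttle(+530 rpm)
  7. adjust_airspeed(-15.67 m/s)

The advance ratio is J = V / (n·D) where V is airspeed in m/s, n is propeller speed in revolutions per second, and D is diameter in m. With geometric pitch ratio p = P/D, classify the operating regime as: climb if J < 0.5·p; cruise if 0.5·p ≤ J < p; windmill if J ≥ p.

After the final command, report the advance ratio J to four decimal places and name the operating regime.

J = 0.0366, regime = climb

set_propeller: D = 2.986 m, P = 3.365 m (p = P/D = 1.126926); state ← (V=0, rpm=0)
set_airspeed(30.94): V ← 30.94 m/s
throttle_to(6034): rpm ← 6034
adjust_throttle(+1324): rpm ← 6034 +1324 = 7358
adjust_throttle(+490): rpm ← 7358 +490 = 7848
adjust_throttle(+530): rpm ← 7848 +530 = 8378
adjust_airspeed(-15.67): V ← 30.94 -15.67 = 15.27 m/s
final state: V = 15.27 m/s, rpm = 8378 → n = rpm/60 = 139.633333 rev/s
J = V / (n·D) = 15.27 / (139.633333 × 2.986) = 0.036624
regime bands: climb J<0.5635 | cruise [0.5635, 1.1269) | windmill J≥1.1269
J = 0.0366 → climb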